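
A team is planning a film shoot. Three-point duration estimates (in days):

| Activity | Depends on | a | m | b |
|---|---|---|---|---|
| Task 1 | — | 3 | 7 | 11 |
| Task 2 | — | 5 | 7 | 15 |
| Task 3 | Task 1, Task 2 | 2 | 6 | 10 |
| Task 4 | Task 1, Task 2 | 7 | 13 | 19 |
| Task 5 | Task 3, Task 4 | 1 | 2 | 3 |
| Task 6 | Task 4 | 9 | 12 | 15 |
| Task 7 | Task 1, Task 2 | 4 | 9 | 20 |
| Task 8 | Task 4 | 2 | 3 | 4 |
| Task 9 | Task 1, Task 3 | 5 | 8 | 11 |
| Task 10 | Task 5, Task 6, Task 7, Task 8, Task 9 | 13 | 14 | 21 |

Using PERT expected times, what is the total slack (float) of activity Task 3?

11 days

te_Task 1 = (3 + 4·7 + 11)/6 = 42/6 = 7
te_Task 2 = (5 + 4·7 + 15)/6 = 48/6 = 8
te_Task 3 = (2 + 4·6 + 10)/6 = 36/6 = 6
te_Task 4 = (7 + 4·13 + 19)/6 = 78/6 = 13
te_Task 5 = (1 + 4·2 + 3)/6 = 12/6 = 2
te_Task 6 = (9 + 4·12 + 15)/6 = 72/6 = 12
te_Task 7 = (4 + 4·9 + 20)/6 = 60/6 = 10
te_Task 8 = (2 + 4·3 + 4)/6 = 18/6 = 3
te_Task 9 = (5 + 4·8 + 11)/6 = 48/6 = 8
te_Task 10 = (13 + 4·14 + 21)/6 = 90/6 = 15

Forward pass:
ES_Task 1 = 0; EF_Task 1 = 7
ES_Task 2 = 0; EF_Task 2 = 8
ES_Task 3 = max(EF_Task 1=7, EF_Task 2=8) = 8; EF_Task 3 = 8+6 = 14
ES_Task 4 = max(EF_Task 1=7, EF_Task 2=8) = 8; EF_Task 4 = 8+13 = 21
ES_Task 5 = max(EF_Task 3=14, EF_Task 4=21) = 21; EF_Task 5 = 21+2 = 23
ES_Task 6 = 21; EF_Task 6 = 21+12 = 33
ES_Task 7 = max(EF_Task 1=7, EF_Task 2=8) = 8; EF_Task 7 = 8+10 = 18
ES_Task 8 = 21; EF_Task 8 = 21+3 = 24
ES_Task 9 = max(EF_Task 1=7, EF_Task 3=14) = 14; EF_Task 9 = 14+8 = 22
ES_Task 10 = max(EF_Task 5=23, EF_Task 6=33, EF_Task 7=18, EF_Task 8=24, EF_Task 9=22) = 33; EF_Task 10 = 33+15 = 48
Expected project duration μ = 48 days. Critical path: Task 2 → Task 4 → Task 6 → Task 10.

Backward pass:
LF_Task 10 = 48; LS_Task 10 = 48−15 = 33
LF_Task 9 = LS_Task 10 = 33; LS_Task 9 = 33−8 = 25
LF_Task 8 = LS_Task 10 = 33; LS_Task 8 = 33−3 = 30
LF_Task 7 = LS_Task 10 = 33; LS_Task 7 = 33−10 = 23
LF_Task 6 = LS_Task 10 = 33; LS_Task 6 = 33−12 = 21
LF_Task 5 = LS_Task 10 = 33; LS_Task 5 = 33−2 = 31
LF_Task 4 = min(LS_Task 5=31, LS_Task 6=21, LS_Task 8=30) = 21; LS_Task 4 = 21−13 = 8
LF_Task 3 = min(LS_Task 5=31, LS_Task 9=25) = 25; LS_Task 3 = 25−6 = 19
LF_Task 2 = min(LS_Task 3=19, LS_Task 4=8, LS_Task 7=23) = 8; LS_Task 2 = 8−8 = 0
LF_Task 1 = min(LS_Task 3=19, LS_Task 4=8, LS_Task 7=23, LS_Task 9=25) = 8; LS_Task 1 = 8−7 = 1
Slack_Task 3 = LS_Task 3 − ES_Task 3 = 19 − 8 = 11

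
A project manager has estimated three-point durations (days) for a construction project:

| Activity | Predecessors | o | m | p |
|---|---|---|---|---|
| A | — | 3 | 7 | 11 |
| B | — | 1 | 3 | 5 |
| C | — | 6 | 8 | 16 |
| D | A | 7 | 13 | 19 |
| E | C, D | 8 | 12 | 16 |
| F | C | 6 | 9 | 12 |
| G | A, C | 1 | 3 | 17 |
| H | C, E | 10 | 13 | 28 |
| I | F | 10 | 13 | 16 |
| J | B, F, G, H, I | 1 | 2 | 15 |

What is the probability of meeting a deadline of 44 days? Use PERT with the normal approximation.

0.068

te_A = (3 + 4·7 + 11)/6 = 42/6 = 7; σ²_A = ((11−3)/6)² = 1.778
te_B = (1 + 4·3 + 5)/6 = 18/6 = 3; σ²_B = ((5−1)/6)² = 0.444
te_C = (6 + 4·8 + 16)/6 = 54/6 = 9; σ²_C = ((16−6)/6)² = 2.778
te_D = (7 + 4·13 + 19)/6 = 78/6 = 13; σ²_D = ((19−7)/6)² = 4.000
te_E = (8 + 4·12 + 16)/6 = 72/6 = 12; σ²_E = ((16−8)/6)² = 1.778
te_F = (6 + 4·9 + 12)/6 = 54/6 = 9; σ²_F = ((12−6)/6)² = 1.000
te_G = (1 + 4·3 + 17)/6 = 30/6 = 5; σ²_G = ((17−1)/6)² = 7.111
te_H = (10 + 4·13 + 28)/6 = 90/6 = 15; σ²_H = ((28−10)/6)² = 9.000
te_I = (10 + 4·13 + 16)/6 = 78/6 = 13; σ²_I = ((16−10)/6)² = 1.000
te_J = (1 + 4·2 + 15)/6 = 24/6 = 4; σ²_J = ((15−1)/6)² = 5.444

Forward pass:
ES_A = 0; EF_A = 7
ES_B = 0; EF_B = 3
ES_C = 0; EF_C = 9
ES_D = 7; EF_D = 7+13 = 20
ES_E = max(EF_C=9, EF_D=20) = 20; EF_E = 20+12 = 32
ES_F = 9; EF_F = 9+9 = 18
ES_G = max(EF_A=7, EF_C=9) = 9; EF_G = 9+5 = 14
ES_H = max(EF_C=9, EF_E=32) = 32; EF_H = 32+15 = 47
ES_I = 18; EF_I = 18+13 = 31
ES_J = max(EF_B=3, EF_F=18, EF_G=14, EF_H=47, EF_I=31) = 47; EF_J = 47+4 = 51
Expected project duration μ = 51 days. Critical path: A → D → E → H → J.

Variance along critical path = 1.778 + 4.000 + 1.778 + 9.000 + 5.444 = 22.000; σ = √22.000 = 4.690 days.
Z = (44 − 51) / 4.690 = -1.492
P(T ≤ 44) = Φ(-1.492) ≈ 0.068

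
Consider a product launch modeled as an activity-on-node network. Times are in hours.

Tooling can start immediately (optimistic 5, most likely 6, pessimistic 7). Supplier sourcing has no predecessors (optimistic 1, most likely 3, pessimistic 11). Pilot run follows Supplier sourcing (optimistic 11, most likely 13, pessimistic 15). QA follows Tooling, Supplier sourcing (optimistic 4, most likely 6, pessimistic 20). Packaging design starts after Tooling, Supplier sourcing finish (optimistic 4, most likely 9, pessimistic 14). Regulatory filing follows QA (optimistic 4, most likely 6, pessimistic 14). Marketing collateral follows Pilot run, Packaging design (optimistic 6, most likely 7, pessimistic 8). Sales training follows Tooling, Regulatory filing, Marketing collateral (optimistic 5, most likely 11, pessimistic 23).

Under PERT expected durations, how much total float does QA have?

3 hours

te_Tooling = (5 + 4·6 + 7)/6 = 36/6 = 6
te_Supplier sourcing = (1 + 4·3 + 11)/6 = 24/6 = 4
te_Pilot run = (11 + 4·13 + 15)/6 = 78/6 = 13
te_QA = (4 + 4·6 + 20)/6 = 48/6 = 8
te_Packaging design = (4 + 4·9 + 14)/6 = 54/6 = 9
te_Regulatory filing = (4 + 4·6 + 14)/6 = 42/6 = 7
te_Marketing collateral = (6 + 4·7 + 8)/6 = 42/6 = 7
te_Sales training = (5 + 4·11 + 23)/6 = 72/6 = 12

Forward pass:
ES_Tooling = 0; EF_Tooling = 6
ES_Supplier sourcing = 0; EF_Supplier sourcing = 4
ES_Pilot run = 4; EF_Pilot run = 4+13 = 17
ES_QA = max(EF_Tooling=6, EF_Supplier sourcing=4) = 6; EF_QA = 6+8 = 14
ES_Packaging design = max(EF_Tooling=6, EF_Supplier sourcing=4) = 6; EF_Packaging design = 6+9 = 15
ES_Regulatory filing = 14; EF_Regulatory filing = 14+7 = 21
ES_Marketing collateral = max(EF_Pilot run=17, EF_Packaging design=15) = 17; EF_Marketing collateral = 17+7 = 24
ES_Sales training = max(EF_Tooling=6, EF_Regulatory filing=21, EF_Marketing collateral=24) = 24; EF_Sales training = 24+12 = 36
Expected project duration μ = 36 hours. Critical path: Supplier sourcing → Pilot run → Marketing collateral → Sales training.

Backward pass:
LF_Sales training = 36; LS_Sales training = 36−12 = 24
LF_Marketing collateral = LS_Sales training = 24; LS_Marketing collateral = 24−7 = 17
LF_Regulatory filing = LS_Sales training = 24; LS_Regulatory filing = 24−7 = 17
LF_Packaging design = LS_Marketing collateral = 17; LS_Packaging design = 17−9 = 8
LF_QA = LS_Regulatory filing = 17; LS_QA = 17−8 = 9
LF_Pilot run = LS_Marketing collateral = 17; LS_Pilot run = 17−13 = 4
LF_Supplier sourcing = min(LS_Pilot run=4, LS_QA=9, LS_Packaging design=8) = 4; LS_Supplier sourcing = 4−4 = 0
LF_Tooling = min(LS_QA=9, LS_Packaging design=8, LS_Sales training=24) = 8; LS_Tooling = 8−6 = 2
Slack_QA = LS_QA − ES_QA = 9 − 6 = 3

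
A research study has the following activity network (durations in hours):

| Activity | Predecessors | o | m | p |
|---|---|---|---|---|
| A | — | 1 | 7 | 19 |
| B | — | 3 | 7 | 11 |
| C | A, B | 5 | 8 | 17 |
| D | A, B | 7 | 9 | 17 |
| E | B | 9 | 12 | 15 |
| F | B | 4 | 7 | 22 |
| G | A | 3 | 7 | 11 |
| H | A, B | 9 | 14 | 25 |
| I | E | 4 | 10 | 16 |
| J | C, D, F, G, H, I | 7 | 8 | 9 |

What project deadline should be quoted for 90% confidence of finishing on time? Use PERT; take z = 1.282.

te_A = (1 + 4·7 + 19)/6 = 48/6 = 8; σ²_A = ((19−1)/6)² = 9.000
te_B = (3 + 4·7 + 11)/6 = 42/6 = 7; σ²_B = ((11−3)/6)² = 1.778
te_C = (5 + 4·8 + 17)/6 = 54/6 = 9; σ²_C = ((17−5)/6)² = 4.000
te_D = (7 + 4·9 + 17)/6 = 60/6 = 10; σ²_D = ((17−7)/6)² = 2.778
te_E = (9 + 4·12 + 15)/6 = 72/6 = 12; σ²_E = ((15−9)/6)² = 1.000
te_F = (4 + 4·7 + 22)/6 = 54/6 = 9; σ²_F = ((22−4)/6)² = 9.000
te_G = (3 + 4·7 + 11)/6 = 42/6 = 7; σ²_G = ((11−3)/6)² = 1.778
te_H = (9 + 4·14 + 25)/6 = 90/6 = 15; σ²_H = ((25−9)/6)² = 7.111
te_I = (4 + 4·10 + 16)/6 = 60/6 = 10; σ²_I = ((16−4)/6)² = 4.000
te_J = (7 + 4·8 + 9)/6 = 48/6 = 8; σ²_J = ((9−7)/6)² = 0.111

Forward pass:
ES_A = 0; EF_A = 8
ES_B = 0; EF_B = 7
ES_C = max(EF_A=8, EF_B=7) = 8; EF_C = 8+9 = 17
ES_D = max(EF_A=8, EF_B=7) = 8; EF_D = 8+10 = 18
ES_E = 7; EF_E = 7+12 = 19
ES_F = 7; EF_F = 7+9 = 16
ES_G = 8; EF_G = 8+7 = 15
ES_H = max(EF_A=8, EF_B=7) = 8; EF_H = 8+15 = 23
ES_I = 19; EF_I = 19+10 = 29
ES_J = max(EF_C=17, EF_D=18, EF_F=16, EF_G=15, EF_H=23, EF_I=29) = 29; EF_J = 29+8 = 37
Expected project duration μ = 37 hours. Critical path: B → E → I → J.

Variance along critical path = 1.778 + 1.000 + 4.000 + 0.111 = 6.889; σ = 2.625 hours.
D = μ + z·σ = 37 + 1.282·2.625 = 40.4 hours

40.4 hours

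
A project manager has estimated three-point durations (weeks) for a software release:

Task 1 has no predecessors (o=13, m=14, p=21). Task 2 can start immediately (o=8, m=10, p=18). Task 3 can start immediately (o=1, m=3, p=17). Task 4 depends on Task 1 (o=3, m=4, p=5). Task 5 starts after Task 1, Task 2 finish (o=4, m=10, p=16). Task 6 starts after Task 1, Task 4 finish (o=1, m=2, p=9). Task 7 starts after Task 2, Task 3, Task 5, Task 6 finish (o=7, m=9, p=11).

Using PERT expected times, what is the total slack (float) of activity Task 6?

3 weeks

te_Task 1 = (13 + 4·14 + 21)/6 = 90/6 = 15
te_Task 2 = (8 + 4·10 + 18)/6 = 66/6 = 11
te_Task 3 = (1 + 4·3 + 17)/6 = 30/6 = 5
te_Task 4 = (3 + 4·4 + 5)/6 = 24/6 = 4
te_Task 5 = (4 + 4·10 + 16)/6 = 60/6 = 10
te_Task 6 = (1 + 4·2 + 9)/6 = 18/6 = 3
te_Task 7 = (7 + 4·9 + 11)/6 = 54/6 = 9

Forward pass:
ES_Task 1 = 0; EF_Task 1 = 15
ES_Task 2 = 0; EF_Task 2 = 11
ES_Task 3 = 0; EF_Task 3 = 5
ES_Task 4 = 15; EF_Task 4 = 15+4 = 19
ES_Task 5 = max(EF_Task 1=15, EF_Task 2=11) = 15; EF_Task 5 = 15+10 = 25
ES_Task 6 = max(EF_Task 1=15, EF_Task 4=19) = 19; EF_Task 6 = 19+3 = 22
ES_Task 7 = max(EF_Task 2=11, EF_Task 3=5, EF_Task 5=25, EF_Task 6=22) = 25; EF_Task 7 = 25+9 = 34
Expected project duration μ = 34 weeks. Critical path: Task 1 → Task 5 → Task 7.

Backward pass:
LF_Task 7 = 34; LS_Task 7 = 34−9 = 25
LF_Task 6 = LS_Task 7 = 25; LS_Task 6 = 25−3 = 22
LF_Task 5 = LS_Task 7 = 25; LS_Task 5 = 25−10 = 15
LF_Task 4 = LS_Task 6 = 22; LS_Task 4 = 22−4 = 18
LF_Task 3 = LS_Task 7 = 25; LS_Task 3 = 25−5 = 20
LF_Task 2 = min(LS_Task 5=15, LS_Task 7=25) = 15; LS_Task 2 = 15−11 = 4
LF_Task 1 = min(LS_Task 4=18, LS_Task 5=15, LS_Task 6=22) = 15; LS_Task 1 = 15−15 = 0
Slack_Task 6 = LS_Task 6 − ES_Task 6 = 22 − 19 = 3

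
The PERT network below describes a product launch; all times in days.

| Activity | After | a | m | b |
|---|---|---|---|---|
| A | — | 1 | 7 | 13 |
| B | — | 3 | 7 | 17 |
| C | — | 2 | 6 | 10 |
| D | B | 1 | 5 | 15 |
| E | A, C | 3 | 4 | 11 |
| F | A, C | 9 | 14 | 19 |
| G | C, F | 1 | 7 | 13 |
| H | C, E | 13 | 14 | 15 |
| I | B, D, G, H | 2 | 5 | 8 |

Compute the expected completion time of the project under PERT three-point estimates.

33 days

te_A = (1 + 4·7 + 13)/6 = 42/6 = 7
te_B = (3 + 4·7 + 17)/6 = 48/6 = 8
te_C = (2 + 4·6 + 10)/6 = 36/6 = 6
te_D = (1 + 4·5 + 15)/6 = 36/6 = 6
te_E = (3 + 4·4 + 11)/6 = 30/6 = 5
te_F = (9 + 4·14 + 19)/6 = 84/6 = 14
te_G = (1 + 4·7 + 13)/6 = 42/6 = 7
te_H = (13 + 4·14 + 15)/6 = 84/6 = 14
te_I = (2 + 4·5 + 8)/6 = 30/6 = 5

Forward pass:
ES_A = 0; EF_A = 7
ES_B = 0; EF_B = 8
ES_C = 0; EF_C = 6
ES_D = 8; EF_D = 8+6 = 14
ES_E = max(EF_A=7, EF_C=6) = 7; EF_E = 7+5 = 12
ES_F = max(EF_A=7, EF_C=6) = 7; EF_F = 7+14 = 21
ES_G = max(EF_C=6, EF_F=21) = 21; EF_G = 21+7 = 28
ES_H = max(EF_C=6, EF_E=12) = 12; EF_H = 12+14 = 26
ES_I = max(EF_B=8, EF_D=14, EF_G=28, EF_H=26) = 28; EF_I = 28+5 = 33
Expected project duration μ = 33 days. Critical path: A → F → G → I.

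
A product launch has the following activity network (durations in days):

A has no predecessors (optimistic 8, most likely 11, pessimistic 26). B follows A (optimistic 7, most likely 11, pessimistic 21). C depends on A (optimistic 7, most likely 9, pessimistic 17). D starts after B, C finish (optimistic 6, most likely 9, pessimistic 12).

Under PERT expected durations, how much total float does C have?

2 days

te_A = (8 + 4·11 + 26)/6 = 78/6 = 13
te_B = (7 + 4·11 + 21)/6 = 72/6 = 12
te_C = (7 + 4·9 + 17)/6 = 60/6 = 10
te_D = (6 + 4·9 + 12)/6 = 54/6 = 9

Forward pass:
ES_A = 0; EF_A = 13
ES_B = 13; EF_B = 13+12 = 25
ES_C = 13; EF_C = 13+10 = 23
ES_D = max(EF_B=25, EF_C=23) = 25; EF_D = 25+9 = 34
Expected project duration μ = 34 days. Critical path: A → B → D.

Backward pass:
LF_D = 34; LS_D = 34−9 = 25
LF_C = LS_D = 25; LS_C = 25−10 = 15
LF_B = LS_D = 25; LS_B = 25−12 = 13
LF_A = min(LS_B=13, LS_C=15) = 13; LS_A = 13−13 = 0
Slack_C = LS_C − ES_C = 15 − 13 = 2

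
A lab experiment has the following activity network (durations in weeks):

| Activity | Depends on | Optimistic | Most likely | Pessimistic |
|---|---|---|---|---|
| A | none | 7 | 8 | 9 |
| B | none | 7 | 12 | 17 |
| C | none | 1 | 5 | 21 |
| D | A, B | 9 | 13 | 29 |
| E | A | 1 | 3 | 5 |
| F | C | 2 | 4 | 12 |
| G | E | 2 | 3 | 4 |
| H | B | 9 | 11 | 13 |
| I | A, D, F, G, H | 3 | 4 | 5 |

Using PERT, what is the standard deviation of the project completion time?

3.74 weeks

te_A = (7 + 4·8 + 9)/6 = 48/6 = 8; σ²_A = ((9−7)/6)² = 0.111
te_B = (7 + 4·12 + 17)/6 = 72/6 = 12; σ²_B = ((17−7)/6)² = 2.778
te_C = (1 + 4·5 + 21)/6 = 42/6 = 7; σ²_C = ((21−1)/6)² = 11.111
te_D = (9 + 4·13 + 29)/6 = 90/6 = 15; σ²_D = ((29−9)/6)² = 11.111
te_E = (1 + 4·3 + 5)/6 = 18/6 = 3; σ²_E = ((5−1)/6)² = 0.444
te_F = (2 + 4·4 + 12)/6 = 30/6 = 5; σ²_F = ((12−2)/6)² = 2.778
te_G = (2 + 4·3 + 4)/6 = 18/6 = 3; σ²_G = ((4−2)/6)² = 0.111
te_H = (9 + 4·11 + 13)/6 = 66/6 = 11; σ²_H = ((13−9)/6)² = 0.444
te_I = (3 + 4·4 + 5)/6 = 24/6 = 4; σ²_I = ((5−3)/6)² = 0.111

Forward pass:
ES_A = 0; EF_A = 8
ES_B = 0; EF_B = 12
ES_C = 0; EF_C = 7
ES_D = max(EF_A=8, EF_B=12) = 12; EF_D = 12+15 = 27
ES_E = 8; EF_E = 8+3 = 11
ES_F = 7; EF_F = 7+5 = 12
ES_G = 11; EF_G = 11+3 = 14
ES_H = 12; EF_H = 12+11 = 23
ES_I = max(EF_A=8, EF_D=27, EF_F=12, EF_G=14, EF_H=23) = 27; EF_I = 27+4 = 31
Expected project duration μ = 31 weeks. Critical path: B → D → I.

Variance along critical path = 2.778 + 11.111 + 0.111 = 14.000
σ = √14.000 = 3.742 weeks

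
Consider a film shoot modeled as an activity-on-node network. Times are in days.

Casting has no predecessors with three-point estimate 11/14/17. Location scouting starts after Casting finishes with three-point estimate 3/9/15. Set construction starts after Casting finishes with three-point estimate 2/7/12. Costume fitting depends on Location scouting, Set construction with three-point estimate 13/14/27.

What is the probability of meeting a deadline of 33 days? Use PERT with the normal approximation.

0.032

te_Casting = (11 + 4·14 + 17)/6 = 84/6 = 14; σ²_Casting = ((17−11)/6)² = 1.000
te_Location scouting = (3 + 4·9 + 15)/6 = 54/6 = 9; σ²_Location scouting = ((15−3)/6)² = 4.000
te_Set construction = (2 + 4·7 + 12)/6 = 42/6 = 7; σ²_Set construction = ((12−2)/6)² = 2.778
te_Costume fitting = (13 + 4·14 + 27)/6 = 96/6 = 16; σ²_Costume fitting = ((27−13)/6)² = 5.444

Forward pass:
ES_Casting = 0; EF_Casting = 14
ES_Location scouting = 14; EF_Location scouting = 14+9 = 23
ES_Set construction = 14; EF_Set construction = 14+7 = 21
ES_Costume fitting = max(EF_Location scouting=23, EF_Set construction=21) = 23; EF_Costume fitting = 23+16 = 39
Expected project duration μ = 39 days. Critical path: Casting → Location scouting → Costume fitting.

Variance along critical path = 1.000 + 4.000 + 5.444 = 10.444; σ = √10.444 = 3.232 days.
Z = (33 − 39) / 3.232 = -1.857
P(T ≤ 33) = Φ(-1.857) ≈ 0.032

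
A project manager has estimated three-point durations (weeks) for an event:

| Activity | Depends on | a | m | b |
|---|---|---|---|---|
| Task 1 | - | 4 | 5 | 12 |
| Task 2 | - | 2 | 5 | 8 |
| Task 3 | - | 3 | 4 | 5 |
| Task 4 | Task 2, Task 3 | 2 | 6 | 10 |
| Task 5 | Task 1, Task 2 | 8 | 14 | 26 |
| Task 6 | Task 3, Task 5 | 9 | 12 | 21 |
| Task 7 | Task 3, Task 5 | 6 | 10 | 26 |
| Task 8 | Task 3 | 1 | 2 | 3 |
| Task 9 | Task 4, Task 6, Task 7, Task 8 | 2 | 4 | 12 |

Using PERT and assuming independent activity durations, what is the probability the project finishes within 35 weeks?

0.170

te_Task 1 = (4 + 4·5 + 12)/6 = 36/6 = 6; σ²_Task 1 = ((12−4)/6)² = 1.778
te_Task 2 = (2 + 4·5 + 8)/6 = 30/6 = 5; σ²_Task 2 = ((8−2)/6)² = 1.000
te_Task 3 = (3 + 4·4 + 5)/6 = 24/6 = 4; σ²_Task 3 = ((5−3)/6)² = 0.111
te_Task 4 = (2 + 4·6 + 10)/6 = 36/6 = 6; σ²_Task 4 = ((10−2)/6)² = 1.778
te_Task 5 = (8 + 4·14 + 26)/6 = 90/6 = 15; σ²_Task 5 = ((26−8)/6)² = 9.000
te_Task 6 = (9 + 4·12 + 21)/6 = 78/6 = 13; σ²_Task 6 = ((21−9)/6)² = 4.000
te_Task 7 = (6 + 4·10 + 26)/6 = 72/6 = 12; σ²_Task 7 = ((26−6)/6)² = 11.111
te_Task 8 = (1 + 4·2 + 3)/6 = 12/6 = 2; σ²_Task 8 = ((3−1)/6)² = 0.111
te_Task 9 = (2 + 4·4 + 12)/6 = 30/6 = 5; σ²_Task 9 = ((12−2)/6)² = 2.778

Forward pass:
ES_Task 1 = 0; EF_Task 1 = 6
ES_Task 2 = 0; EF_Task 2 = 5
ES_Task 3 = 0; EF_Task 3 = 4
ES_Task 4 = max(EF_Task 2=5, EF_Task 3=4) = 5; EF_Task 4 = 5+6 = 11
ES_Task 5 = max(EF_Task 1=6, EF_Task 2=5) = 6; EF_Task 5 = 6+15 = 21
ES_Task 6 = max(EF_Task 3=4, EF_Task 5=21) = 21; EF_Task 6 = 21+13 = 34
ES_Task 7 = max(EF_Task 3=4, EF_Task 5=21) = 21; EF_Task 7 = 21+12 = 33
ES_Task 8 = 4; EF_Task 8 = 4+2 = 6
ES_Task 9 = max(EF_Task 4=11, EF_Task 6=34, EF_Task 7=33, EF_Task 8=6) = 34; EF_Task 9 = 34+5 = 39
Expected project duration μ = 39 weeks. Critical path: Task 1 → Task 5 → Task 6 → Task 9.

Variance along critical path = 1.778 + 9.000 + 4.000 + 2.778 = 17.556; σ = √17.556 = 4.190 weeks.
Z = (35 − 39) / 4.190 = -0.955
P(T ≤ 35) = Φ(-0.955) ≈ 0.170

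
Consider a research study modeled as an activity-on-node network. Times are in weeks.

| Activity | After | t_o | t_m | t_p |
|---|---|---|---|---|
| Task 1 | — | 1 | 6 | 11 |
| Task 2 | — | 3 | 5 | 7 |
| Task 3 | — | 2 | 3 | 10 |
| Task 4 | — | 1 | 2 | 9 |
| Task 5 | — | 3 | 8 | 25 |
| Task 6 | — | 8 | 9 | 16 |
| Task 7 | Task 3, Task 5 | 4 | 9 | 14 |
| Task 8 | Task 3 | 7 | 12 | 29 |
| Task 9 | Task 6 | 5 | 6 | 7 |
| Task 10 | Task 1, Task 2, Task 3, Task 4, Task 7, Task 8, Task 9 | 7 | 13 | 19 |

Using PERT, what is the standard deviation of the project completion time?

4.50 weeks

te_Task 1 = (1 + 4·6 + 11)/6 = 36/6 = 6; σ²_Task 1 = ((11−1)/6)² = 2.778
te_Task 2 = (3 + 4·5 + 7)/6 = 30/6 = 5; σ²_Task 2 = ((7−3)/6)² = 0.444
te_Task 3 = (2 + 4·3 + 10)/6 = 24/6 = 4; σ²_Task 3 = ((10−2)/6)² = 1.778
te_Task 4 = (1 + 4·2 + 9)/6 = 18/6 = 3; σ²_Task 4 = ((9−1)/6)² = 1.778
te_Task 5 = (3 + 4·8 + 25)/6 = 60/6 = 10; σ²_Task 5 = ((25−3)/6)² = 13.444
te_Task 6 = (8 + 4·9 + 16)/6 = 60/6 = 10; σ²_Task 6 = ((16−8)/6)² = 1.778
te_Task 7 = (4 + 4·9 + 14)/6 = 54/6 = 9; σ²_Task 7 = ((14−4)/6)² = 2.778
te_Task 8 = (7 + 4·12 + 29)/6 = 84/6 = 14; σ²_Task 8 = ((29−7)/6)² = 13.444
te_Task 9 = (5 + 4·6 + 7)/6 = 36/6 = 6; σ²_Task 9 = ((7−5)/6)² = 0.111
te_Task 10 = (7 + 4·13 + 19)/6 = 78/6 = 13; σ²_Task 10 = ((19−7)/6)² = 4.000

Forward pass:
ES_Task 1 = 0; EF_Task 1 = 6
ES_Task 2 = 0; EF_Task 2 = 5
ES_Task 3 = 0; EF_Task 3 = 4
ES_Task 4 = 0; EF_Task 4 = 3
ES_Task 5 = 0; EF_Task 5 = 10
ES_Task 6 = 0; EF_Task 6 = 10
ES_Task 7 = max(EF_Task 3=4, EF_Task 5=10) = 10; EF_Task 7 = 10+9 = 19
ES_Task 8 = 4; EF_Task 8 = 4+14 = 18
ES_Task 9 = 10; EF_Task 9 = 10+6 = 16
ES_Task 10 = max(EF_Task 1=6, EF_Task 2=5, EF_Task 3=4, EF_Task 4=3, EF_Task 7=19, EF_Task 8=18, EF_Task 9=16) = 19; EF_Task 10 = 19+13 = 32
Expected project duration μ = 32 weeks. Critical path: Task 5 → Task 7 → Task 10.

Variance along critical path = 13.444 + 2.778 + 4.000 = 20.222
σ = √20.222 = 4.497 weeks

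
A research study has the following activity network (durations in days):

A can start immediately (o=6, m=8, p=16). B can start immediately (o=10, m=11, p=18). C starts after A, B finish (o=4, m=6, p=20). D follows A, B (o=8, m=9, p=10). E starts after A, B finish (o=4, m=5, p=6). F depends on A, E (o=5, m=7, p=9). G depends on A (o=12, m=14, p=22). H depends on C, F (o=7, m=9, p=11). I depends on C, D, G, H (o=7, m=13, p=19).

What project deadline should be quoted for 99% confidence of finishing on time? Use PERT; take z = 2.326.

52.1 days

te_A = (6 + 4·8 + 16)/6 = 54/6 = 9; σ²_A = ((16−6)/6)² = 2.778
te_B = (10 + 4·11 + 18)/6 = 72/6 = 12; σ²_B = ((18−10)/6)² = 1.778
te_C = (4 + 4·6 + 20)/6 = 48/6 = 8; σ²_C = ((20−4)/6)² = 7.111
te_D = (8 + 4·9 + 10)/6 = 54/6 = 9; σ²_D = ((10−8)/6)² = 0.111
te_E = (4 + 4·5 + 6)/6 = 30/6 = 5; σ²_E = ((6−4)/6)² = 0.111
te_F = (5 + 4·7 + 9)/6 = 42/6 = 7; σ²_F = ((9−5)/6)² = 0.444
te_G = (12 + 4·14 + 22)/6 = 90/6 = 15; σ²_G = ((22−12)/6)² = 2.778
te_H = (7 + 4·9 + 11)/6 = 54/6 = 9; σ²_H = ((11−7)/6)² = 0.444
te_I = (7 + 4·13 + 19)/6 = 78/6 = 13; σ²_I = ((19−7)/6)² = 4.000

Forward pass:
ES_A = 0; EF_A = 9
ES_B = 0; EF_B = 12
ES_C = max(EF_A=9, EF_B=12) = 12; EF_C = 12+8 = 20
ES_D = max(EF_A=9, EF_B=12) = 12; EF_D = 12+9 = 21
ES_E = max(EF_A=9, EF_B=12) = 12; EF_E = 12+5 = 17
ES_F = max(EF_A=9, EF_E=17) = 17; EF_F = 17+7 = 24
ES_G = 9; EF_G = 9+15 = 24
ES_H = max(EF_C=20, EF_F=24) = 24; EF_H = 24+9 = 33
ES_I = max(EF_C=20, EF_D=21, EF_G=24, EF_H=33) = 33; EF_I = 33+13 = 46
Expected project duration μ = 46 days. Critical path: B → E → F → H → I.

Variance along critical path = 1.778 + 0.111 + 0.444 + 0.444 + 4.000 = 6.778; σ = 2.603 days.
D = μ + z·σ = 46 + 2.326·2.603 = 52.1 days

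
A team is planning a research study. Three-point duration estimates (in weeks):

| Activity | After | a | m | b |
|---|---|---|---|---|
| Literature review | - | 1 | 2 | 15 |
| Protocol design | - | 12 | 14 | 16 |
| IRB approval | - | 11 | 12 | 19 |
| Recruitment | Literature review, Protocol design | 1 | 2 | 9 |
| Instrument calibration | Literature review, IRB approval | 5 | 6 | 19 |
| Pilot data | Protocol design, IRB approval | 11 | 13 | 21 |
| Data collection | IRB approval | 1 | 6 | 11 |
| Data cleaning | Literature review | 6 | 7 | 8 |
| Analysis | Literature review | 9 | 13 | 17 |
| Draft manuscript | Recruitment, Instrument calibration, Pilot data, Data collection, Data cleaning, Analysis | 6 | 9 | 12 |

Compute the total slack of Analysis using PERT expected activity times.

te_Literature review = (1 + 4·2 + 15)/6 = 24/6 = 4
te_Protocol design = (12 + 4·14 + 16)/6 = 84/6 = 14
te_IRB approval = (11 + 4·12 + 19)/6 = 78/6 = 13
te_Recruitment = (1 + 4·2 + 9)/6 = 18/6 = 3
te_Instrument calibration = (5 + 4·6 + 19)/6 = 48/6 = 8
te_Pilot data = (11 + 4·13 + 21)/6 = 84/6 = 14
te_Data collection = (1 + 4·6 + 11)/6 = 36/6 = 6
te_Data cleaning = (6 + 4·7 + 8)/6 = 42/6 = 7
te_Analysis = (9 + 4·13 + 17)/6 = 78/6 = 13
te_Draft manuscript = (6 + 4·9 + 12)/6 = 54/6 = 9

Forward pass:
ES_Literature review = 0; EF_Literature review = 4
ES_Protocol design = 0; EF_Protocol design = 14
ES_IRB approval = 0; EF_IRB approval = 13
ES_Recruitment = max(EF_Literature review=4, EF_Protocol design=14) = 14; EF_Recruitment = 14+3 = 17
ES_Instrument calibration = max(EF_Literature review=4, EF_IRB approval=13) = 13; EF_Instrument calibration = 13+8 = 21
ES_Pilot data = max(EF_Protocol design=14, EF_IRB approval=13) = 14; EF_Pilot data = 14+14 = 28
ES_Data collection = 13; EF_Data collection = 13+6 = 19
ES_Data cleaning = 4; EF_Data cleaning = 4+7 = 11
ES_Analysis = 4; EF_Analysis = 4+13 = 17
ES_Draft manuscript = max(EF_Recruitment=17, EF_Instrument calibration=21, EF_Pilot data=28, EF_Data collection=19, EF_Data cleaning=11, EF_Analysis=17) = 28; EF_Draft manuscript = 28+9 = 37
Expected project duration μ = 37 weeks. Critical path: Protocol design → Pilot data → Draft manuscript.

Backward pass:
LF_Draft manuscript = 37; LS_Draft manuscript = 37−9 = 28
LF_Analysis = LS_Draft manuscript = 28; LS_Analysis = 28−13 = 15
LF_Data cleaning = LS_Draft manuscript = 28; LS_Data cleaning = 28−7 = 21
LF_Data collection = LS_Draft manuscript = 28; LS_Data collection = 28−6 = 22
LF_Pilot data = LS_Draft manuscript = 28; LS_Pilot data = 28−14 = 14
LF_Instrument calibration = LS_Draft manuscript = 28; LS_Instrument calibration = 28−8 = 20
LF_Recruitment = LS_Draft manuscript = 28; LS_Recruitment = 28−3 = 25
LF_IRB approval = min(LS_Instrument calibration=20, LS_Pilot data=14, LS_Data collection=22) = 14; LS_IRB approval = 14−13 = 1
LF_Protocol design = min(LS_Recruitment=25, LS_Pilot data=14) = 14; LS_Protocol design = 14−14 = 0
LF_Literature review = min(LS_Recruitment=25, LS_Instrument calibration=20, LS_Data cleaning=21, LS_Analysis=15) = 15; LS_Literature review = 15−4 = 11
Slack_Analysis = LS_Analysis − ES_Analysis = 15 − 4 = 11

11 weeks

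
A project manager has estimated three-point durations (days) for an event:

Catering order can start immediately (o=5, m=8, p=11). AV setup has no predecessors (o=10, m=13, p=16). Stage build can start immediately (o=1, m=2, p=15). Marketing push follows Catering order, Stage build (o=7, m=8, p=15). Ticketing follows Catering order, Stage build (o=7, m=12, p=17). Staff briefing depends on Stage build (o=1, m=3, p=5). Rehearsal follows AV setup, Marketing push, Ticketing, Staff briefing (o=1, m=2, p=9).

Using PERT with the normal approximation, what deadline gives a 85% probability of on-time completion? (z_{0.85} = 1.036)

25.4 days

te_Catering order = (5 + 4·8 + 11)/6 = 48/6 = 8; σ²_Catering order = ((11−5)/6)² = 1.000
te_AV setup = (10 + 4·13 + 16)/6 = 78/6 = 13; σ²_AV setup = ((16−10)/6)² = 1.000
te_Stage build = (1 + 4·2 + 15)/6 = 24/6 = 4; σ²_Stage build = ((15−1)/6)² = 5.444
te_Marketing push = (7 + 4·8 + 15)/6 = 54/6 = 9; σ²_Marketing push = ((15−7)/6)² = 1.778
te_Ticketing = (7 + 4·12 + 17)/6 = 72/6 = 12; σ²_Ticketing = ((17−7)/6)² = 2.778
te_Staff briefing = (1 + 4·3 + 5)/6 = 18/6 = 3; σ²_Staff briefing = ((5−1)/6)² = 0.444
te_Rehearsal = (1 + 4·2 + 9)/6 = 18/6 = 3; σ²_Rehearsal = ((9−1)/6)² = 1.778

Forward pass:
ES_Catering order = 0; EF_Catering order = 8
ES_AV setup = 0; EF_AV setup = 13
ES_Stage build = 0; EF_Stage build = 4
ES_Marketing push = max(EF_Catering order=8, EF_Stage build=4) = 8; EF_Marketing push = 8+9 = 17
ES_Ticketing = max(EF_Catering order=8, EF_Stage build=4) = 8; EF_Ticketing = 8+12 = 20
ES_Staff briefing = 4; EF_Staff briefing = 4+3 = 7
ES_Rehearsal = max(EF_AV setup=13, EF_Marketing push=17, EF_Ticketing=20, EF_Staff briefing=7) = 20; EF_Rehearsal = 20+3 = 23
Expected project duration μ = 23 days. Critical path: Catering order → Ticketing → Rehearsal.

Variance along critical path = 1.000 + 2.778 + 1.778 = 5.556; σ = 2.357 days.
D = μ + z·σ = 23 + 1.036·2.357 = 25.4 days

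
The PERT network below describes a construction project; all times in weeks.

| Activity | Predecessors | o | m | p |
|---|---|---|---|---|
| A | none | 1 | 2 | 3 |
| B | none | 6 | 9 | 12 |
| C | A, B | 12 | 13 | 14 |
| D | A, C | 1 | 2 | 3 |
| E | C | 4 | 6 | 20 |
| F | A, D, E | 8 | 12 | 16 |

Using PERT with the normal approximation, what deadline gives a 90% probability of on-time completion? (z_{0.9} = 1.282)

te_A = (1 + 4·2 + 3)/6 = 12/6 = 2; σ²_A = ((3−1)/6)² = 0.111
te_B = (6 + 4·9 + 12)/6 = 54/6 = 9; σ²_B = ((12−6)/6)² = 1.000
te_C = (12 + 4·13 + 14)/6 = 78/6 = 13; σ²_C = ((14−12)/6)² = 0.111
te_D = (1 + 4·2 + 3)/6 = 12/6 = 2; σ²_D = ((3−1)/6)² = 0.111
te_E = (4 + 4·6 + 20)/6 = 48/6 = 8; σ²_E = ((20−4)/6)² = 7.111
te_F = (8 + 4·12 + 16)/6 = 72/6 = 12; σ²_F = ((16−8)/6)² = 1.778

Forward pass:
ES_A = 0; EF_A = 2
ES_B = 0; EF_B = 9
ES_C = max(EF_A=2, EF_B=9) = 9; EF_C = 9+13 = 22
ES_D = max(EF_A=2, EF_C=22) = 22; EF_D = 22+2 = 24
ES_E = 22; EF_E = 22+8 = 30
ES_F = max(EF_A=2, EF_D=24, EF_E=30) = 30; EF_F = 30+12 = 42
Expected project duration μ = 42 weeks. Critical path: B → C → E → F.

Variance along critical path = 1.000 + 0.111 + 7.111 + 1.778 = 10.000; σ = 3.162 weeks.
D = μ + z·σ = 42 + 1.282·3.162 = 46.1 weeks

46.1 weeks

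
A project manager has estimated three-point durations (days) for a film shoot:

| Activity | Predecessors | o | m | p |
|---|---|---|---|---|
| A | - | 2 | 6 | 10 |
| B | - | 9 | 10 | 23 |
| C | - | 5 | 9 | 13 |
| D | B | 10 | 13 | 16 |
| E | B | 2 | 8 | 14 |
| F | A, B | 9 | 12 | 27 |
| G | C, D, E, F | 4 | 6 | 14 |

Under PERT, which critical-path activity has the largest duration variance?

F

te_A = (2 + 4·6 + 10)/6 = 36/6 = 6; σ²_A = ((10−2)/6)² = 1.778
te_B = (9 + 4·10 + 23)/6 = 72/6 = 12; σ²_B = ((23−9)/6)² = 5.444
te_C = (5 + 4·9 + 13)/6 = 54/6 = 9; σ²_C = ((13−5)/6)² = 1.778
te_D = (10 + 4·13 + 16)/6 = 78/6 = 13; σ²_D = ((16−10)/6)² = 1.000
te_E = (2 + 4·8 + 14)/6 = 48/6 = 8; σ²_E = ((14−2)/6)² = 4.000
te_F = (9 + 4·12 + 27)/6 = 84/6 = 14; σ²_F = ((27−9)/6)² = 9.000
te_G = (4 + 4·6 + 14)/6 = 42/6 = 7; σ²_G = ((14−4)/6)² = 2.778

Forward pass:
ES_A = 0; EF_A = 6
ES_B = 0; EF_B = 12
ES_C = 0; EF_C = 9
ES_D = 12; EF_D = 12+13 = 25
ES_E = 12; EF_E = 12+8 = 20
ES_F = max(EF_A=6, EF_B=12) = 12; EF_F = 12+14 = 26
ES_G = max(EF_C=9, EF_D=25, EF_E=20, EF_F=26) = 26; EF_G = 26+7 = 33
Expected project duration μ = 33 days. Critical path: B → F → G.

Variances on critical path: σ²_B=5.444, σ²_F=9.000, σ²_G=2.778.
Largest is σ²_F = 9.000.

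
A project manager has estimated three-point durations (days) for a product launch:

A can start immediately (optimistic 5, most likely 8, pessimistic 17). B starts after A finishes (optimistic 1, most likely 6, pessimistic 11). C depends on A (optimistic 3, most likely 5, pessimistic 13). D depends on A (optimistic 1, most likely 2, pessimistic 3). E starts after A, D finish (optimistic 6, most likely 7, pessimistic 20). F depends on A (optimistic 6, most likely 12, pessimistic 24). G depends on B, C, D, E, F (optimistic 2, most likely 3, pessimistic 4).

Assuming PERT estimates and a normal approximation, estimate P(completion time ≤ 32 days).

0.973

te_A = (5 + 4·8 + 17)/6 = 54/6 = 9; σ²_A = ((17−5)/6)² = 4.000
te_B = (1 + 4·6 + 11)/6 = 36/6 = 6; σ²_B = ((11−1)/6)² = 2.778
te_C = (3 + 4·5 + 13)/6 = 36/6 = 6; σ²_C = ((13−3)/6)² = 2.778
te_D = (1 + 4·2 + 3)/6 = 12/6 = 2; σ²_D = ((3−1)/6)² = 0.111
te_E = (6 + 4·7 + 20)/6 = 54/6 = 9; σ²_E = ((20−6)/6)² = 5.444
te_F = (6 + 4·12 + 24)/6 = 78/6 = 13; σ²_F = ((24−6)/6)² = 9.000
te_G = (2 + 4·3 + 4)/6 = 18/6 = 3; σ²_G = ((4−2)/6)² = 0.111

Forward pass:
ES_A = 0; EF_A = 9
ES_B = 9; EF_B = 9+6 = 15
ES_C = 9; EF_C = 9+6 = 15
ES_D = 9; EF_D = 9+2 = 11
ES_E = max(EF_A=9, EF_D=11) = 11; EF_E = 11+9 = 20
ES_F = 9; EF_F = 9+13 = 22
ES_G = max(EF_B=15, EF_C=15, EF_D=11, EF_E=20, EF_F=22) = 22; EF_G = 22+3 = 25
Expected project duration μ = 25 days. Critical path: A → F → G.

Variance along critical path = 4.000 + 9.000 + 0.111 = 13.111; σ = √13.111 = 3.621 days.
Z = (32 − 25) / 3.621 = 1.933
P(T ≤ 32) = Φ(1.933) ≈ 0.973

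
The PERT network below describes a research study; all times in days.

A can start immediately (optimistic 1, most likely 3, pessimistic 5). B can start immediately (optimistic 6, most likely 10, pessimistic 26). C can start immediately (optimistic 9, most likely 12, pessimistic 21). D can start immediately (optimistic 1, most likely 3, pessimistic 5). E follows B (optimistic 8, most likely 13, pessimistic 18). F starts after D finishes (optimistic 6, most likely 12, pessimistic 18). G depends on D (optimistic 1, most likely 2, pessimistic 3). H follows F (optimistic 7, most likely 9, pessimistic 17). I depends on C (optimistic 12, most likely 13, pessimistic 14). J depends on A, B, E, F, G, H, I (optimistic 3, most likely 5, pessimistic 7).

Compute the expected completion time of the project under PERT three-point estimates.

31 days

te_A = (1 + 4·3 + 5)/6 = 18/6 = 3
te_B = (6 + 4·10 + 26)/6 = 72/6 = 12
te_C = (9 + 4·12 + 21)/6 = 78/6 = 13
te_D = (1 + 4·3 + 5)/6 = 18/6 = 3
te_E = (8 + 4·13 + 18)/6 = 78/6 = 13
te_F = (6 + 4·12 + 18)/6 = 72/6 = 12
te_G = (1 + 4·2 + 3)/6 = 12/6 = 2
te_H = (7 + 4·9 + 17)/6 = 60/6 = 10
te_I = (12 + 4·13 + 14)/6 = 78/6 = 13
te_J = (3 + 4·5 + 7)/6 = 30/6 = 5

Forward pass:
ES_A = 0; EF_A = 3
ES_B = 0; EF_B = 12
ES_C = 0; EF_C = 13
ES_D = 0; EF_D = 3
ES_E = 12; EF_E = 12+13 = 25
ES_F = 3; EF_F = 3+12 = 15
ES_G = 3; EF_G = 3+2 = 5
ES_H = 15; EF_H = 15+10 = 25
ES_I = 13; EF_I = 13+13 = 26
ES_J = max(EF_A=3, EF_B=12, EF_E=25, EF_F=15, EF_G=5, EF_H=25, EF_I=26) = 26; EF_J = 26+5 = 31
Expected project duration μ = 31 days. Critical path: C → I → J.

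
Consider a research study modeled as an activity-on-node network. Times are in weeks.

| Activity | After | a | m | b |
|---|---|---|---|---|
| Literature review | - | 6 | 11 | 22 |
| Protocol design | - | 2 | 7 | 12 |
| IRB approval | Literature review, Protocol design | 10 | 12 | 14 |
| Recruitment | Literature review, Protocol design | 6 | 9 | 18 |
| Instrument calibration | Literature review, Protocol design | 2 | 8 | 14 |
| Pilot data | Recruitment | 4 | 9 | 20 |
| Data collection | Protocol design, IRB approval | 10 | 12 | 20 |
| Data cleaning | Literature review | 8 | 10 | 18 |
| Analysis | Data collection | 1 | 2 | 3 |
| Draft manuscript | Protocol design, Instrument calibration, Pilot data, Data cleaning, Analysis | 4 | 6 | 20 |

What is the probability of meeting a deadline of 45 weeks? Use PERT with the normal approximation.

0.317

te_Literature review = (6 + 4·11 + 22)/6 = 72/6 = 12; σ²_Literature review = ((22−6)/6)² = 7.111
te_Protocol design = (2 + 4·7 + 12)/6 = 42/6 = 7; σ²_Protocol design = ((12−2)/6)² = 2.778
te_IRB approval = (10 + 4·12 + 14)/6 = 72/6 = 12; σ²_IRB approval = ((14−10)/6)² = 0.444
te_Recruitment = (6 + 4·9 + 18)/6 = 60/6 = 10; σ²_Recruitment = ((18−6)/6)² = 4.000
te_Instrument calibration = (2 + 4·8 + 14)/6 = 48/6 = 8; σ²_Instrument calibration = ((14−2)/6)² = 4.000
te_Pilot data = (4 + 4·9 + 20)/6 = 60/6 = 10; σ²_Pilot data = ((20−4)/6)² = 7.111
te_Data collection = (10 + 4·12 + 20)/6 = 78/6 = 13; σ²_Data collection = ((20−10)/6)² = 2.778
te_Data cleaning = (8 + 4·10 + 18)/6 = 66/6 = 11; σ²_Data cleaning = ((18−8)/6)² = 2.778
te_Analysis = (1 + 4·2 + 3)/6 = 12/6 = 2; σ²_Analysis = ((3−1)/6)² = 0.111
te_Draft manuscript = (4 + 4·6 + 20)/6 = 48/6 = 8; σ²_Draft manuscript = ((20−4)/6)² = 7.111

Forward pass:
ES_Literature review = 0; EF_Literature review = 12
ES_Protocol design = 0; EF_Protocol design = 7
ES_IRB approval = max(EF_Literature review=12, EF_Protocol design=7) = 12; EF_IRB approval = 12+12 = 24
ES_Recruitment = max(EF_Literature review=12, EF_Protocol design=7) = 12; EF_Recruitment = 12+10 = 22
ES_Instrument calibration = max(EF_Literature review=12, EF_Protocol design=7) = 12; EF_Instrument calibration = 12+8 = 20
ES_Pilot data = 22; EF_Pilot data = 22+10 = 32
ES_Data collection = max(EF_Protocol design=7, EF_IRB approval=24) = 24; EF_Data collection = 24+13 = 37
ES_Data cleaning = 12; EF_Data cleaning = 12+11 = 23
ES_Analysis = 37; EF_Analysis = 37+2 = 39
ES_Draft manuscript = max(EF_Protocol design=7, EF_Instrument calibration=20, EF_Pilot data=32, EF_Data cleaning=23, EF_Analysis=39) = 39; EF_Draft manuscript = 39+8 = 47
Expected project duration μ = 47 weeks. Critical path: Literature review → IRB approval → Data collection → Analysis → Draft manuscript.

Variance along critical path = 7.111 + 0.444 + 2.778 + 0.111 + 7.111 = 17.556; σ = √17.556 = 4.190 weeks.
Z = (45 − 47) / 4.190 = -0.477
P(T ≤ 45) = Φ(-0.477) ≈ 0.317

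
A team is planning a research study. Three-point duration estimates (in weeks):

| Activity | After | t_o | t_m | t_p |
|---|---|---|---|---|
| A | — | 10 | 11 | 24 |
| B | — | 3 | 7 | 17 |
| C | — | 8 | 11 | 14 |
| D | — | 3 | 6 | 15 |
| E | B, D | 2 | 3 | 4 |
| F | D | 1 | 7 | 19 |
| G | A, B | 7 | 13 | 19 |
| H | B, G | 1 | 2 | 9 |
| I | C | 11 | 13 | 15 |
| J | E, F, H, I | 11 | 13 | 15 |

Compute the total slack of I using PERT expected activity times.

5 weeks

te_A = (10 + 4·11 + 24)/6 = 78/6 = 13
te_B = (3 + 4·7 + 17)/6 = 48/6 = 8
te_C = (8 + 4·11 + 14)/6 = 66/6 = 11
te_D = (3 + 4·6 + 15)/6 = 42/6 = 7
te_E = (2 + 4·3 + 4)/6 = 18/6 = 3
te_F = (1 + 4·7 + 19)/6 = 48/6 = 8
te_G = (7 + 4·13 + 19)/6 = 78/6 = 13
te_H = (1 + 4·2 + 9)/6 = 18/6 = 3
te_I = (11 + 4·13 + 15)/6 = 78/6 = 13
te_J = (11 + 4·13 + 15)/6 = 78/6 = 13

Forward pass:
ES_A = 0; EF_A = 13
ES_B = 0; EF_B = 8
ES_C = 0; EF_C = 11
ES_D = 0; EF_D = 7
ES_E = max(EF_B=8, EF_D=7) = 8; EF_E = 8+3 = 11
ES_F = 7; EF_F = 7+8 = 15
ES_G = max(EF_A=13, EF_B=8) = 13; EF_G = 13+13 = 26
ES_H = max(EF_B=8, EF_G=26) = 26; EF_H = 26+3 = 29
ES_I = 11; EF_I = 11+13 = 24
ES_J = max(EF_E=11, EF_F=15, EF_H=29, EF_I=24) = 29; EF_J = 29+13 = 42
Expected project duration μ = 42 weeks. Critical path: A → G → H → J.

Backward pass:
LF_J = 42; LS_J = 42−13 = 29
LF_I = LS_J = 29; LS_I = 29−13 = 16
LF_H = LS_J = 29; LS_H = 29−3 = 26
LF_G = LS_H = 26; LS_G = 26−13 = 13
LF_F = LS_J = 29; LS_F = 29−8 = 21
LF_E = LS_J = 29; LS_E = 29−3 = 26
LF_D = min(LS_E=26, LS_F=21) = 21; LS_D = 21−7 = 14
LF_C = LS_I = 16; LS_C = 16−11 = 5
LF_B = min(LS_E=26, LS_G=13, LS_H=26) = 13; LS_B = 13−8 = 5
LF_A = LS_G = 13; LS_A = 13−13 = 0
Slack_I = LS_I − ES_I = 16 − 11 = 5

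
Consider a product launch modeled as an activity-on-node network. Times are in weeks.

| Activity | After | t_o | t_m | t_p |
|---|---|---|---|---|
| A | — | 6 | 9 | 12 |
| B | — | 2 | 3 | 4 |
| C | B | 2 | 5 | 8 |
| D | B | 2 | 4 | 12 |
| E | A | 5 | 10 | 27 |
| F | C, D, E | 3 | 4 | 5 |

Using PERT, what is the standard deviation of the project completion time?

te_A = (6 + 4·9 + 12)/6 = 54/6 = 9; σ²_A = ((12−6)/6)² = 1.000
te_B = (2 + 4·3 + 4)/6 = 18/6 = 3; σ²_B = ((4−2)/6)² = 0.111
te_C = (2 + 4·5 + 8)/6 = 30/6 = 5; σ²_C = ((8−2)/6)² = 1.000
te_D = (2 + 4·4 + 12)/6 = 30/6 = 5; σ²_D = ((12−2)/6)² = 2.778
te_E = (5 + 4·10 + 27)/6 = 72/6 = 12; σ²_E = ((27−5)/6)² = 13.444
te_F = (3 + 4·4 + 5)/6 = 24/6 = 4; σ²_F = ((5−3)/6)² = 0.111

Forward pass:
ES_A = 0; EF_A = 9
ES_B = 0; EF_B = 3
ES_C = 3; EF_C = 3+5 = 8
ES_D = 3; EF_D = 3+5 = 8
ES_E = 9; EF_E = 9+12 = 21
ES_F = max(EF_C=8, EF_D=8, EF_E=21) = 21; EF_F = 21+4 = 25
Expected project duration μ = 25 weeks. Critical path: A → E → F.

Variance along critical path = 1.000 + 13.444 + 0.111 = 14.556
σ = √14.556 = 3.815 weeks

3.82 weeks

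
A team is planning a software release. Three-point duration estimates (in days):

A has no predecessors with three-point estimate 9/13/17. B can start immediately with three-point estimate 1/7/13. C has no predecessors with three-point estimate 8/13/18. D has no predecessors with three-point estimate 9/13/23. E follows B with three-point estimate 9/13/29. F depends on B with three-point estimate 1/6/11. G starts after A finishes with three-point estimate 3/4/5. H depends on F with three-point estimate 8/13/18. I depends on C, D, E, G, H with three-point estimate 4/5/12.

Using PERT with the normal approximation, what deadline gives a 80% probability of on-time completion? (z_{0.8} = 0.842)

34.8 days

te_A = (9 + 4·13 + 17)/6 = 78/6 = 13; σ²_A = ((17−9)/6)² = 1.778
te_B = (1 + 4·7 + 13)/6 = 42/6 = 7; σ²_B = ((13−1)/6)² = 4.000
te_C = (8 + 4·13 + 18)/6 = 78/6 = 13; σ²_C = ((18−8)/6)² = 2.778
te_D = (9 + 4·13 + 23)/6 = 84/6 = 14; σ²_D = ((23−9)/6)² = 5.444
te_E = (9 + 4·13 + 29)/6 = 90/6 = 15; σ²_E = ((29−9)/6)² = 11.111
te_F = (1 + 4·6 + 11)/6 = 36/6 = 6; σ²_F = ((11−1)/6)² = 2.778
te_G = (3 + 4·4 + 5)/6 = 24/6 = 4; σ²_G = ((5−3)/6)² = 0.111
te_H = (8 + 4·13 + 18)/6 = 78/6 = 13; σ²_H = ((18−8)/6)² = 2.778
te_I = (4 + 4·5 + 12)/6 = 36/6 = 6; σ²_I = ((12−4)/6)² = 1.778

Forward pass:
ES_A = 0; EF_A = 13
ES_B = 0; EF_B = 7
ES_C = 0; EF_C = 13
ES_D = 0; EF_D = 14
ES_E = 7; EF_E = 7+15 = 22
ES_F = 7; EF_F = 7+6 = 13
ES_G = 13; EF_G = 13+4 = 17
ES_H = 13; EF_H = 13+13 = 26
ES_I = max(EF_C=13, EF_D=14, EF_E=22, EF_G=17, EF_H=26) = 26; EF_I = 26+6 = 32
Expected project duration μ = 32 days. Critical path: B → F → H → I.

Variance along critical path = 4.000 + 2.778 + 2.778 + 1.778 = 11.333; σ = 3.367 days.
D = μ + z·σ = 32 + 0.842·3.367 = 34.8 days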